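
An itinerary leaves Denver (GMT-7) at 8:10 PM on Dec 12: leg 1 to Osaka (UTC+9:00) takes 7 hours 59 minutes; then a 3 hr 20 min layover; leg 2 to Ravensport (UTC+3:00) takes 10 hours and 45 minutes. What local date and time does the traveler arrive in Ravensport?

4:14 AM on December 14

Convert departure to UTC: 8:10 PM + 7:00 = 3:10 AM UTC on Dec 13.
Add 7 hours 59 minutes leg 1 → 11:09 AM UTC.
Add 3 hours and 20 minutes layover in Osaka → 2:29 PM UTC.
Add 10 hours and 45 minutes leg 2 → 1:14 AM UTC (Dec 14).
Ravensport is UTC+3:00, so local arrival = 1:14 AM + 3:00 = 4:14 AM on Dec 14.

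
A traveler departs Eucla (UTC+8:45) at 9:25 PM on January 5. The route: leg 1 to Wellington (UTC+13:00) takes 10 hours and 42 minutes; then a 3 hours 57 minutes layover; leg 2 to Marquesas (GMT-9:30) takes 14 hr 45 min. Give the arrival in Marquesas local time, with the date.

8:34 AM on Jan 6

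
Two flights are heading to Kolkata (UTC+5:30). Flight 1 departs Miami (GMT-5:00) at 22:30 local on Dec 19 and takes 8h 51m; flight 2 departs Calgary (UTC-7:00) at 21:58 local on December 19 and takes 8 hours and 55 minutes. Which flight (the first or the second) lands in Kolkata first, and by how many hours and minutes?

the first, by 1 hour 32 minutes

Flight 1 in UTC: 22:30 + 5:00 = 03:30 on Dec 20.
+8 hours 51 minutes → arrive 12:21 UTC on Dec 20.
Flight 2 in UTC: 21:58 + 7:00 = 04:58 on Dec 20.
+8 hours and 55 minutes → arrive 13:53 UTC on Dec 20.
Flight 1 lands earlier by 1 hour 32 minutes.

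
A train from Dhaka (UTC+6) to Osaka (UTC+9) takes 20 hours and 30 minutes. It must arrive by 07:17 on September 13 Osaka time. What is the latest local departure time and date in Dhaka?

07:47 on September 12

Target arrival in UTC: 07:17 − 9:00 = 22:17 on Sep 12.
Subtract 20 hours and 30 minutes → departure 01:47 UTC on Sep 12.
Dhaka is UTC+6:00: 01:47 + 6:00 = 07:47 on Sep 12.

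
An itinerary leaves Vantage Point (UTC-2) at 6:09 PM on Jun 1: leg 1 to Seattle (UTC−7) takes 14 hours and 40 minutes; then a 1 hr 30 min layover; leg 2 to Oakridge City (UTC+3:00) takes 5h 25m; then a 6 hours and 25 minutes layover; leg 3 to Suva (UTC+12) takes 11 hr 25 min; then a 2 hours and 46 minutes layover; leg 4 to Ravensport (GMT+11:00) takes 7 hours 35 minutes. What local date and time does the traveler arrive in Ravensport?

8:55 AM on Jun 4

Convert departure to UTC: 6:09 PM + 2:00 = 8:09 PM UTC on Jun 1.
Add 14 hours 40 minutes leg 1 → 10:49 AM UTC (Jun 2).
Add 1 hour and 30 minutes layover in Seattle → 12:19 PM UTC.
Add 5 hours 25 minutes leg 2 → 5:44 PM UTC.
Add 6 hours 25 minutes layover in Oakridge City → 12:09 AM UTC (Jun 3).
Add 11 hours and 25 minutes leg 3 → 11:34 AM UTC.
Add 2 hours and 46 minutes layover in Suva → 2:20 PM UTC.
Add 7 hours and 35 minutes leg 4 → 9:55 PM UTC.
Ravensport is UTC+11:00, so local arrival = 9:55 PM + 11:00 = 8:55 AM on Jun 4.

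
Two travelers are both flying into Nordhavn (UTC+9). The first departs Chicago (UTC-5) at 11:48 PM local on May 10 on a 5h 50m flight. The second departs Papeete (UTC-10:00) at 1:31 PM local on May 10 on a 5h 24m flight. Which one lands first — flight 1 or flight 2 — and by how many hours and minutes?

the second, by 5 hours 43 minutes

Flight 1 in UTC: 11:48 PM + 5:00 = 4:48 AM on May 11.
+5 hours and 50 minutes → arrive 10:38 AM UTC on May 11.
Flight 2 in UTC: 1:31 PM + 10:00 = 11:31 PM on May 10.
+5 hours and 24 minutes → arrive 4:55 AM UTC on May 11.
Flight 2 lands earlier by 5 hours 43 minutes.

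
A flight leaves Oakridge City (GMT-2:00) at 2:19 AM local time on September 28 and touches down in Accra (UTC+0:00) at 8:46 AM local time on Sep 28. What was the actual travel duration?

Accra is 2:00 ahead of Oakridge City.
Clock-face elapsed time (ignoring zones) is 6 hours 27 minutes.
Actual elapsed = 6 hours 27 minutes − 2:00 = 4 hours 27 minutes.

4 hours 27 minutes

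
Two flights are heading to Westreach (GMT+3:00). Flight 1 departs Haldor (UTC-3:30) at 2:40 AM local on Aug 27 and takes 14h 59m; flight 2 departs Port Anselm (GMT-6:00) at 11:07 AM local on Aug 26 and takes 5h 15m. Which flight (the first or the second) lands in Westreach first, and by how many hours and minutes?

Flight 1 in UTC: 2:40 AM + 3:30 = 6:10 AM on Aug 27.
+14 hours 59 minutes → arrive 9:09 PM UTC on Aug 27.
Flight 2 in UTC: 11:07 AM + 6:00 = 5:07 PM on Aug 26.
+5 hours and 15 minutes → arrive 10:22 PM UTC on Aug 26.
Flight 2 lands earlier by 22 hours 47 minutes.

the second, by 22 hours 47 minutes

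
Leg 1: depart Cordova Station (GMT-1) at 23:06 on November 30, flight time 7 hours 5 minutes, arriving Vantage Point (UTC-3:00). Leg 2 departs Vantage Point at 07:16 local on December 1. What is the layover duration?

Convert departure to UTC: 23:06 + 1:00 = 00:06 UTC on Dec 1.
Add 7 hours 5 minutes flight time → 07:11 UTC.
Vantage Point is UTC−3:00, so local arrival = 07:11 − 3:00 = 04:11 on Dec 1.
Layover = 07:16 − 04:11 = 3 hours 5 minutes.

3 hours 5 minutes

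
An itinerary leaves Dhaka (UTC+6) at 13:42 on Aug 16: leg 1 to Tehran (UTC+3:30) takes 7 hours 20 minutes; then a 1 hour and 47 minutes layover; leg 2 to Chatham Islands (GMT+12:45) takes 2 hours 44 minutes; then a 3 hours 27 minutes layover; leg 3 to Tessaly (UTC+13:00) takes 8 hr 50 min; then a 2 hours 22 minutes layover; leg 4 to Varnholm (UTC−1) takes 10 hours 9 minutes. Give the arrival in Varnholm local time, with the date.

Convert departure to UTC: 13:42 − 6:00 = 07:42 UTC on Aug 16.
Add 7 hours 20 minutes leg 1 → 15:02 UTC.
Add 1 hour and 47 minutes layover in Tehran → 16:49 UTC.
Add 2 hours and 44 minutes leg 2 → 19:33 UTC.
Add 3 hours and 27 minutes layover in Chatham Islands → 23:00 UTC.
Add 8 hours 50 minutes leg 3 → 07:50 UTC (Aug 17).
Add 2 hours 22 minutes layover in Tessaly → 10:12 UTC.
Add 10 hours 9 minutes leg 4 → 20:21 UTC.
Varnholm is UTC−1:00, so local arrival = 20:21 − 1:00 = 19:21 on Aug 17.

19:21 on Aug 17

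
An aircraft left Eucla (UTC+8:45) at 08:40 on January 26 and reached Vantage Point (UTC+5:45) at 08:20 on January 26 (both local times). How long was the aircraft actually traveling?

2 hours 40 minutes

Departure in UTC: 08:40 − 8:45 = 23:55 on Jan 25.
Arrival in UTC: 08:20 − 5:45 = 02:35 on Jan 26.
Elapsed = 02:35 − 23:55 (+1 day) = 2 hours 40 minutes.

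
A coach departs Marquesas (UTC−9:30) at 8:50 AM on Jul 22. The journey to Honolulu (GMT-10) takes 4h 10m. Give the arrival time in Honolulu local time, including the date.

12:30 PM on July 22

Convert departure to UTC: 8:50 AM + 9:30 = 6:20 PM UTC on Jul 22.
Add 4 hours 10 minutes travel time → 10:30 PM UTC.
Honolulu is UTC−10:00, so local arrival = 10:30 PM − 10:00 = 12:30 PM on Jul 22.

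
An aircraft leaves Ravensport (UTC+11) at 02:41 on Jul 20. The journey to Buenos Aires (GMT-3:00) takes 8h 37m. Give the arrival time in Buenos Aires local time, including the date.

Buenos Aires is 14:00 behind Ravensport.
After 8 hours and 37 minutes it is 11:18 in Ravensport.
Shift by the zone difference: 11:18 − 14:00 = 21:18 on Jul 19 in Buenos Aires.

21:18 on Jul 19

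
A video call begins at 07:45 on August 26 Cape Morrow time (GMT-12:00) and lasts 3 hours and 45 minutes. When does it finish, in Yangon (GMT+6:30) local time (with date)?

Yangon is 18:30 ahead of Cape Morrow.
After 3 hours 45 minutes it is 11:30 in Cape Morrow.
Shift by the zone difference: 11:30 + 18:30 = 06:00 on Aug 27 in Yangon.

06:00 on Aug 27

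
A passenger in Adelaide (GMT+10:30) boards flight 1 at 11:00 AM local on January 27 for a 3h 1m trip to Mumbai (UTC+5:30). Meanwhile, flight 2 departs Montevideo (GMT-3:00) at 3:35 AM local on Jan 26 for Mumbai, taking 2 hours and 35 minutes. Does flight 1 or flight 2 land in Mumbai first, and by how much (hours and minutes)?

the second, by 18 hours 21 minutes

Flight 1 in UTC: 11:00 AM − 10:30 = 12:30 AM on Jan 27.
+3 hours and 1 minute → arrive 3:31 AM UTC on Jan 27.
Flight 2 in UTC: 3:35 AM + 3:00 = 6:35 AM on Jan 26.
+2 hours 35 minutes → arrive 9:10 AM UTC on Jan 26.
Flight 2 lands earlier by 18 hours 21 minutes.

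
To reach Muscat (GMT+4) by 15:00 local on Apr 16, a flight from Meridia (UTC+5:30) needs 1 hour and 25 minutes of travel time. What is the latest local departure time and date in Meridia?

15:05 on Apr 16

Target arrival in UTC: 15:00 − 4:00 = 11:00 on Apr 16.
Subtract 1 hour 25 minutes → departure 09:35 UTC on Apr 16.
Meridia is UTC+5:30: 09:35 + 5:30 = 15:05 on Apr 16.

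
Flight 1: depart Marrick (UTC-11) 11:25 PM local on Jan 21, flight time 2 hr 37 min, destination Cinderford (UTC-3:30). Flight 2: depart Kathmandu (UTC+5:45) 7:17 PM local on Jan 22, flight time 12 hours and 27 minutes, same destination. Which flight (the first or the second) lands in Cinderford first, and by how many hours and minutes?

the first, by 12 hours 57 minutes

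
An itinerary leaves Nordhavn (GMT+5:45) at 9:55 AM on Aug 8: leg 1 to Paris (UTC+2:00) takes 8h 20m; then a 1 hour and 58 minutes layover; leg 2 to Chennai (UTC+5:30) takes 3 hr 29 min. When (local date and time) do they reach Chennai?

Convert departure to UTC: 9:55 AM − 5:45 = 4:10 AM UTC on Aug 8.
Add 8 hours 20 minutes leg 1 → 12:30 PM UTC.
Add 1 hour 58 minutes layover in Paris → 2:28 PM UTC.
Add 3 hours 29 minutes leg 2 → 5:57 PM UTC.
Chennai is UTC+5:30, so local arrival = 5:57 PM + 5:30 = 11:27 PM on Aug 8.

11:27 PM on August 8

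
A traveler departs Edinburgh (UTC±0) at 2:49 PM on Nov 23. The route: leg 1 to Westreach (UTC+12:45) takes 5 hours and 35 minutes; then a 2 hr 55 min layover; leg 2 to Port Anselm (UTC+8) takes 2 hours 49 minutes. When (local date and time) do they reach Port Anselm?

Edinburgh is at UTC+0, so departure is already 2:49 PM UTC on Nov 23.
Add 5 hours 35 minutes leg 1 → 8:24 PM UTC.
Add 2 hours 55 minutes layover in Westreach → 11:19 PM UTC.
Add 2 hours and 49 minutes leg 2 → 2:08 AM UTC (Nov 24).
Port Anselm is UTC+8:00, so local arrival = 2:08 AM + 8:00 = 10:08 AM on Nov 24.

10:08 AM on November 24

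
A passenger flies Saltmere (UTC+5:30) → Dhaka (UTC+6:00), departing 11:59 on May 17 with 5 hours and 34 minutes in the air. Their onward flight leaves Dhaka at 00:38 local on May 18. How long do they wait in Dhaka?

6 hours 35 minutes

Convert departure to UTC: 11:59 − 5:30 = 06:29 UTC on May 17.
Add 5 hours and 34 minutes flight time → 12:03 UTC.
Dhaka is UTC+6:00, so local arrival = 12:03 + 6:00 = 18:03 on May 17.
Layover = 00:38 − 18:03 (+1 day) = 6 hours 35 minutes.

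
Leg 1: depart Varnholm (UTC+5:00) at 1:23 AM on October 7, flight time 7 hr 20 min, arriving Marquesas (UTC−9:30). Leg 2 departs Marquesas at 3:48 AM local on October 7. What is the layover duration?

9 hours 35 minutes

Convert departure to UTC: 1:23 AM − 5:00 = 8:23 PM UTC on Oct 6.
Add 7 hours 20 minutes flight time → 3:43 AM UTC (Oct 7).
Marquesas is UTC−9:30, so local arrival = 3:43 AM − 9:30 = 6:13 PM on Oct 6.
Layover = 3:48 AM − 6:13 PM (+1 day) = 9 hours 35 minutes.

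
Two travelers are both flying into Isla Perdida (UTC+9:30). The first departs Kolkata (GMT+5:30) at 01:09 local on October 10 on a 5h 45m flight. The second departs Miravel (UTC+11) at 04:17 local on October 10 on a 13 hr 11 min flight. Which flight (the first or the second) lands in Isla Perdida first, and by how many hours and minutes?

the first, by 5 hours 4 minutes

Flight 1 in UTC: 01:09 − 5:30 = 19:39 on Oct 9.
+5 hours 45 minutes → arrive 01:24 UTC on Oct 10.
Flight 2 in UTC: 04:17 − 11:00 = 17:17 on Oct 9.
+13 hours 11 minutes → arrive 06:28 UTC on Oct 10.
Flight 1 lands earlier by 5 hours 4 minutes.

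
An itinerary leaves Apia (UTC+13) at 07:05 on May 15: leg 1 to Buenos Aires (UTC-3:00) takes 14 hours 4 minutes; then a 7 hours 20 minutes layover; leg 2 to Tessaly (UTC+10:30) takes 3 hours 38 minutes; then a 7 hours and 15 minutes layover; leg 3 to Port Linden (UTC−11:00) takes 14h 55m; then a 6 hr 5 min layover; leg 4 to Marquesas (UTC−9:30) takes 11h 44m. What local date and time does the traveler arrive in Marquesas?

01:36 on May 17

Convert departure to UTC: 07:05 − 13:00 = 18:05 UTC on May 14.
Add 14 hours and 4 minutes leg 1 → 08:09 UTC (May 15).
Add 7 hours and 20 minutes layover in Buenos Aires → 15:29 UTC.
Add 3 hours 38 minutes leg 2 → 19:07 UTC.
Add 7 hours 15 minutes layover in Tessaly → 02:22 UTC (May 16).
Add 14 hours and 55 minutes leg 3 → 17:17 UTC.
Add 6 hours and 5 minutes layover in Port Linden → 23:22 UTC.
Add 11 hours and 44 minutes leg 4 → 11:06 UTC (May 17).
Marquesas is UTC−9:30, so local arrival = 11:06 − 9:30 = 01:36 on May 17.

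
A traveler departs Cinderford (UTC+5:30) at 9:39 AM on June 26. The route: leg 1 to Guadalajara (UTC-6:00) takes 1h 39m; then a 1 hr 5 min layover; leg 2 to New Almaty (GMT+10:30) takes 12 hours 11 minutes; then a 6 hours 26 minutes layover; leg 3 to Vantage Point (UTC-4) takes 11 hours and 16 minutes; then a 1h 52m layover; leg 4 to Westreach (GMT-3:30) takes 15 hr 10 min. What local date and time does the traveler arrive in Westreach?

Convert departure to UTC: 9:39 AM − 5:30 = 4:09 AM UTC on Jun 26.
Add 1 hour 39 minutes leg 1 → 5:48 AM UTC.
Add 1 hour and 5 minutes layover in Guadalajara → 6:53 AM UTC.
Add 12 hours 11 minutes leg 2 → 7:04 PM UTC.
Add 6 hours and 26 minutes layover in New Almaty → 1:30 AM UTC (Jun 27).
Add 11 hours 16 minutes leg 3 → 12:46 PM UTC.
Add 1 hour 52 minutes layover in Vantage Point → 2:38 PM UTC.
Add 15 hours and 10 minutes leg 4 → 5:48 AM UTC (Jun 28).
Westreach is UTC−3:30, so local arrival = 5:48 AM − 3:30 = 2:18 AM on Jun 28.

2:18 AM on June 28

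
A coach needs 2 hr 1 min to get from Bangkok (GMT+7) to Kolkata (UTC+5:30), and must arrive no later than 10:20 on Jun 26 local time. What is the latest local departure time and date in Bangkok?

Target arrival in UTC: 10:20 − 5:30 = 04:50 on Jun 26.
Subtract 2 hours 1 minute → departure 02:49 UTC on Jun 26.
Bangkok is UTC+7:00: 02:49 + 7:00 = 09:49 on Jun 26.

09:49 on June 26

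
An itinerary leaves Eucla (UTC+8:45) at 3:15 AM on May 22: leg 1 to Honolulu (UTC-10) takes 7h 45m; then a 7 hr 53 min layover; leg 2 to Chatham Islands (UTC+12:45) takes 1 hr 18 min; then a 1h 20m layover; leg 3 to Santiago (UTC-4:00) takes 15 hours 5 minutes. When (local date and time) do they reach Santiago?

11:51 PM on May 22

Convert departure to UTC: 3:15 AM − 8:45 = 6:30 PM UTC on May 21.
Add 7 hours 45 minutes leg 1 → 2:15 AM UTC (May 22).
Add 7 hours 53 minutes layover in Honolulu → 10:08 AM UTC.
Add 1 hour 18 minutes leg 2 → 11:26 AM UTC.
Add 1 hour and 20 minutes layover in Chatham Islands → 12:46 PM UTC.
Add 15 hours 5 minutes leg 3 → 3:51 AM UTC (May 23).
Santiago is UTC−4:00, so local arrival = 3:51 AM − 4:00 = 11:51 PM on May 22.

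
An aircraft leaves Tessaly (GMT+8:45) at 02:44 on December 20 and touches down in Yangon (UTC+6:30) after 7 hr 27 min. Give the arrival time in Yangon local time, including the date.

Yangon is 2:15 behind Tessaly.
After 7 hours and 27 minutes it is 10:11 in Tessaly.
Shift by the zone difference: 10:11 − 2:15 = 07:56 on Dec 20 in Yangon.

07:56 on December 20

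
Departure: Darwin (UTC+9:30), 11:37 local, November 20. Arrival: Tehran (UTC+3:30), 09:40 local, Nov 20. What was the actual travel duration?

4 hours 3 minutes

Departure in UTC: 11:37 − 9:30 = 02:07 on Nov 20.
Arrival in UTC: 09:40 − 3:30 = 06:10 on Nov 20.
Elapsed = 06:10 − 02:07 = 4 hours 3 minutes.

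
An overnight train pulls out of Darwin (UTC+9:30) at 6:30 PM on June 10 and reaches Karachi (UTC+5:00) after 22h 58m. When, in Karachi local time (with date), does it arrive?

12:58 PM on Jun 11

Karachi is 4:30 behind Darwin.
After 22 hours 58 minutes it is 5:28 PM (Jun 11) in Darwin.
Shift by the zone difference: 5:28 PM − 4:30 = 12:58 PM on Jun 11 in Karachi.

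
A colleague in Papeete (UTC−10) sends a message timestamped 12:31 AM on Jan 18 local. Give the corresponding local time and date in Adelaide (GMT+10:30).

9:01 PM on Jan 18

In UTC: 12:31 AM + 10:00 = 10:31 AM on Jan 18.
Adelaide is UTC+10:30: 10:31 AM + 10:30 = 9:01 PM on Jan 18.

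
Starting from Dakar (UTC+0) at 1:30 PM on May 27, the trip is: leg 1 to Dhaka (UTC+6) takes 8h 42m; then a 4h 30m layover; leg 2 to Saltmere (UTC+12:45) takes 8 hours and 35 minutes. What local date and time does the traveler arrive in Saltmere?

12:02 AM on May 29

Dakar is at UTC+0, so departure is already 1:30 PM UTC on May 27.
Add 8 hours and 42 minutes leg 1 → 10:12 PM UTC.
Add 4 hours 30 minutes layover in Dhaka → 2:42 AM UTC (May 28).
Add 8 hours and 35 minutes leg 2 → 11:17 AM UTC.
Saltmere is UTC+12:45, so local arrival = 11:17 AM + 12:45 = 12:02 AM on May 29.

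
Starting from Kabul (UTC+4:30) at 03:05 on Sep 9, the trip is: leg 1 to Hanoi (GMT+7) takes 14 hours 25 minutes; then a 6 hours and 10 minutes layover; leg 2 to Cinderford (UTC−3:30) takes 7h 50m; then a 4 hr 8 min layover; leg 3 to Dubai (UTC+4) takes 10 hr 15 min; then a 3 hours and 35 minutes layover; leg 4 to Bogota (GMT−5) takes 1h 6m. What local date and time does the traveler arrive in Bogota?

17:04 on September 10

Convert departure to UTC: 03:05 − 4:30 = 22:35 UTC on Sep 8.
Add 14 hours 25 minutes leg 1 → 13:00 UTC (Sep 9).
Add 6 hours and 10 minutes layover in Hanoi → 19:10 UTC.
Add 7 hours and 50 minutes leg 2 → 03:00 UTC (Sep 10).
Add 4 hours and 8 minutes layover in Cinderford → 07:08 UTC.
Add 10 hours and 15 minutes leg 3 → 17:23 UTC.
Add 3 hours and 35 minutes layover in Dubai → 20:58 UTC.
Add 1 hour and 6 minutes leg 4 → 22:04 UTC.
Bogota is UTC−5:00, so local arrival = 22:04 − 5:00 = 17:04 on Sep 10.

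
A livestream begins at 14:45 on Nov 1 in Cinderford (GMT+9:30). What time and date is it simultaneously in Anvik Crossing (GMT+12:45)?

18:00 on Nov 1

Anvik Crossing is 3:15 ahead of Cinderford.
Shift by the zone difference: 14:45 + 3:15 = 18:00 on Nov 1 in Anvik Crossing.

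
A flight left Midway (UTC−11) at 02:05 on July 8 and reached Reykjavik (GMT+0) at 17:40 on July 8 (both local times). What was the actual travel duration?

Departure in UTC: 02:05 + 11:00 = 13:05 on Jul 8.
Arrival is already UTC: 17:40 on Jul 8.
Elapsed = 17:40 − 13:05 = 4 hours 35 minutes.

4 hours 35 minutes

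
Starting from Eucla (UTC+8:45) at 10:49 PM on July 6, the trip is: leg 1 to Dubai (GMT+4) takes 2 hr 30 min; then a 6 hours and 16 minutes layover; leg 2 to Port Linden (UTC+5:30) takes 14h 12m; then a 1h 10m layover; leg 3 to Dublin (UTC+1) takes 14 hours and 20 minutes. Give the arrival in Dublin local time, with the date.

5:32 AM on July 8

Convert departure to UTC: 10:49 PM − 8:45 = 2:04 PM UTC on Jul 6.
Add 2 hours 30 minutes leg 1 → 4:34 PM UTC.
Add 6 hours and 16 minutes layover in Dubai → 10:50 PM UTC.
Add 14 hours 12 minutes leg 2 → 1:02 PM UTC (Jul 7).
Add 1 hour and 10 minutes layover in Port Linden → 2:12 PM UTC.
Add 14 hours and 20 minutes leg 3 → 4:32 AM UTC (Jul 8).
Dublin is UTC+1:00, so local arrival = 4:32 AM + 1:00 = 5:32 AM on Jul 8.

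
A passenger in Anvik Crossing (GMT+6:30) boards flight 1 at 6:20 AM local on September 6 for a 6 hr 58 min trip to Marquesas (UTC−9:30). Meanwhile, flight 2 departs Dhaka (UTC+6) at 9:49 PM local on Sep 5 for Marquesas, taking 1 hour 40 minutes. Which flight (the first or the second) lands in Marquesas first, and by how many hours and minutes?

the second, by 13 hours 19 minutes

Flight 1 in UTC: 6:20 AM − 6:30 = 11:50 PM on Sep 5.
+6 hours 58 minutes → arrive 6:48 AM UTC on Sep 6.
Flight 2 in UTC: 9:49 PM − 6:00 = 3:49 PM on Sep 5.
+1 hour and 40 minutes → arrive 5:29 PM UTC on Sep 5.
Flight 2 lands earlier by 13 hours 19 minutes.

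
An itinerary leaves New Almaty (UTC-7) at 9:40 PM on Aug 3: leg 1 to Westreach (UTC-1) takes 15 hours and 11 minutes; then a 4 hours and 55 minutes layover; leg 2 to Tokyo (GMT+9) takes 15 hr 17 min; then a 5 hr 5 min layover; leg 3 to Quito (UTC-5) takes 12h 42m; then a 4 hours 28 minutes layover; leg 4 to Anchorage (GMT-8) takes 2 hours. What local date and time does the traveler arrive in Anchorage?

Convert departure to UTC: 9:40 PM + 7:00 = 4:40 AM UTC on Aug 4.
Add 15 hours 11 minutes leg 1 → 7:51 PM UTC.
Add 4 hours and 55 minutes layover in Westreach → 12:46 AM UTC (Aug 5).
Add 15 hours 17 minutes leg 2 → 4:03 PM UTC.
Add 5 hours and 5 minutes layover in Tokyo → 9:08 PM UTC.
Add 12 hours 42 minutes leg 3 → 9:50 AM UTC (Aug 6).
Add 4 hours and 28 minutes layover in Quito → 2:18 PM UTC.
Add 2 hours leg 4 → 4:18 PM UTC.
Anchorage is UTC−8:00, so local arrival = 4:18 PM − 8:00 = 8:18 AM on Aug 6.

8:18 AM on Aug 6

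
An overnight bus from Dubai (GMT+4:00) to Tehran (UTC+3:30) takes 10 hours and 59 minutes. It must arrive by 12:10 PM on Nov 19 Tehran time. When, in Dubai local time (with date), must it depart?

1:41 AM on November 19

Target arrival in UTC: 12:10 PM − 3:30 = 8:40 AM on Nov 19.
Subtract 10 hours and 59 minutes → departure 9:41 PM UTC on Nov 18.
Dubai is UTC+4:00: 9:41 PM + 4:00 = 1:41 AM on Nov 19.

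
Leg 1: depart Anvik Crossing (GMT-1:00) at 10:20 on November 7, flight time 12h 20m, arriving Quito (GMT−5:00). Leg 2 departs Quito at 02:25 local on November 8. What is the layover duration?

7 hours 45 minutes

Convert departure to UTC: 10:20 + 1:00 = 11:20 UTC on Nov 7.
Add 12 hours 20 minutes flight time → 23:40 UTC.
Quito is UTC−5:00, so local arrival = 23:40 − 5:00 = 18:40 on Nov 7.
Layover = 02:25 − 18:40 (+1 day) = 7 hours 45 minutes.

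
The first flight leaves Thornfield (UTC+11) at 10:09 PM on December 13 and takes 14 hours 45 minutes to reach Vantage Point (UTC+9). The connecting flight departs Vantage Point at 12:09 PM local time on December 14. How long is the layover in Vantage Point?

1 hour 15 minutes

Convert departure to UTC: 10:09 PM − 11:00 = 11:09 AM UTC on Dec 13.
Add 14 hours and 45 minutes flight time → 1:54 AM UTC (Dec 14).
Vantage Point is UTC+9:00, so local arrival = 1:54 AM + 9:00 = 10:54 AM on Dec 14.
Layover = 12:09 PM − 10:54 AM = 1 hour 15 minutes.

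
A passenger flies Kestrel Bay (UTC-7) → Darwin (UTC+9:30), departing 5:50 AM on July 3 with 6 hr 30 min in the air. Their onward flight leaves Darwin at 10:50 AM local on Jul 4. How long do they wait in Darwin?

6 hours

Convert departure to UTC: 5:50 AM + 7:00 = 12:50 PM UTC on Jul 3.
Add 6 hours 30 minutes flight time → 7:20 PM UTC.
Darwin is UTC+9:30, so local arrival = 7:20 PM + 9:30 = 4:50 AM on Jul 4.
Layover = 10:50 AM − 4:50 AM = 6 hours.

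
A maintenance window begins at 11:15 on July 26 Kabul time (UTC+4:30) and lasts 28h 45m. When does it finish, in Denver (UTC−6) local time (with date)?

Convert start to UTC: 11:15 − 4:30 = 06:45 UTC on Jul 26.
Add 28 hours and 45 minutes duration → 11:30 UTC (Jul 27).
Denver is UTC−6:00, so local end time = 11:30 − 6:00 = 05:30 on Jul 27.

05:30 on July 27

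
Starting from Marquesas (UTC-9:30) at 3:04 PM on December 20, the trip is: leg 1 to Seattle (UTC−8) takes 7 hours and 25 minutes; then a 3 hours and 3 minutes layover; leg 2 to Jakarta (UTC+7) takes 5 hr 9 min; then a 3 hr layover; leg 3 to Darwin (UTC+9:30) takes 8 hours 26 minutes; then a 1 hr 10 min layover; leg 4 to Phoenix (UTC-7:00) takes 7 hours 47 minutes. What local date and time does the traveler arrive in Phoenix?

5:34 AM on December 22

Convert departure to UTC: 3:04 PM + 9:30 = 12:34 AM UTC on Dec 21.
Add 7 hours and 25 minutes leg 1 → 7:59 AM UTC.
Add 3 hours and 3 minutes layover in Seattle → 11:02 AM UTC.
Add 5 hours 9 minutes leg 2 → 4:11 PM UTC.
Add 3 hours layover in Jakarta → 7:11 PM UTC.
Add 8 hours and 26 minutes leg 3 → 3:37 AM UTC (Dec 22).
Add 1 hour and 10 minutes layover in Darwin → 4:47 AM UTC.
Add 7 hours and 47 minutes leg 4 → 12:34 PM UTC.
Phoenix is UTC−7:00, so local arrival = 12:34 PM − 7:00 = 5:34 AM on Dec 22.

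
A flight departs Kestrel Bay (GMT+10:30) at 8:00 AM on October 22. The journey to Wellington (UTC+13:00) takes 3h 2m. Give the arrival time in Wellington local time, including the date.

Convert departure to UTC: 8:00 AM − 10:30 = 9:30 PM UTC on Oct 21.
Add 3 hours 2 minutes travel time → 12:32 AM UTC (Oct 22).
Wellington is UTC+13:00, so local arrival = 12:32 AM + 13:00 = 1:32 PM on Oct 22.

1:32 PM on October 22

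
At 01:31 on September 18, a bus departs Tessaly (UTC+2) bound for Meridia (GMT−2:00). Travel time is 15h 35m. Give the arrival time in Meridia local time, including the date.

13:06 on September 18

Convert departure to UTC: 01:31 − 2:00 = 23:31 UTC on Sep 17.
Add 15 hours 35 minutes travel time → 15:06 UTC (Sep 18).
Meridia is UTC−2:00, so local arrival = 15:06 − 2:00 = 13:06 on Sep 18.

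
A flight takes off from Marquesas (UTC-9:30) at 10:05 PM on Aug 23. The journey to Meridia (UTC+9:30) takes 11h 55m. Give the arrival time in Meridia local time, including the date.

5:00 AM on August 25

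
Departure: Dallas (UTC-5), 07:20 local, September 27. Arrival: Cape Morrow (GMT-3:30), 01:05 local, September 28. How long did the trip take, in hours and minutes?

16 hours 15 minutes

Departure in UTC: 07:20 + 5:00 = 12:20 on Sep 27.
Arrival in UTC: 01:05 + 3:30 = 04:35 on Sep 28.
Elapsed = 04:35 − 12:20 (+1 day) = 16 hours 15 minutes.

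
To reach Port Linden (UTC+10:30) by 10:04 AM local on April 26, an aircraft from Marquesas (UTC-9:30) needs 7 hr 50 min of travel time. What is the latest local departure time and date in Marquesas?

Target arrival in UTC: 10:04 AM − 10:30 = 11:34 PM on Apr 25.
Subtract 7 hours 50 minutes → departure 3:44 PM UTC on Apr 25.
Marquesas is UTC−9:30: 3:44 PM − 9:30 = 6:14 AM on Apr 25.

6:14 AM on April 25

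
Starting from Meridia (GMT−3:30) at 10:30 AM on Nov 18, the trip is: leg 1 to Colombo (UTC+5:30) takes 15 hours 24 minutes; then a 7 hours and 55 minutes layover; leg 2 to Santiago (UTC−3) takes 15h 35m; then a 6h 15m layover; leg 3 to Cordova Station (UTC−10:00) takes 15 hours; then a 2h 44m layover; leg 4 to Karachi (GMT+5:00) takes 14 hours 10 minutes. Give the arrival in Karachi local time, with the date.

12:03 AM on November 22

Convert departure to UTC: 10:30 AM + 3:30 = 2:00 PM UTC on Nov 18.
Add 15 hours 24 minutes leg 1 → 5:24 AM UTC (Nov 19).
Add 7 hours and 55 minutes layover in Colombo → 1:19 PM UTC.
Add 15 hours 35 minutes leg 2 → 4:54 AM UTC (Nov 20).
Add 6 hours 15 minutes layover in Santiago → 11:09 AM UTC.
Add 15 hours leg 3 → 2:09 AM UTC (Nov 21).
Add 2 hours 44 minutes layover in Cordova Station → 4:53 AM UTC.
Add 14 hours 10 minutes leg 4 → 7:03 PM UTC.
Karachi is UTC+5:00, so local arrival = 7:03 PM + 5:00 = 12:03 AM on Nov 22.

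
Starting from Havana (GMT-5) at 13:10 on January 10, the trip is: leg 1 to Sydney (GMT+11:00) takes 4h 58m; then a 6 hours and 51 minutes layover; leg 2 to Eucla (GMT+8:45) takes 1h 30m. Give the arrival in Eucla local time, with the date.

16:14 on January 11

Convert departure to UTC: 13:10 + 5:00 = 18:10 UTC on Jan 10.
Add 4 hours 58 minutes leg 1 → 23:08 UTC.
Add 6 hours 51 minutes layover in Sydney → 05:59 UTC (Jan 11).
Add 1 hour 30 minutes leg 2 → 07:29 UTC.
Eucla is UTC+8:45, so local arrival = 07:29 + 8:45 = 16:14 on Jan 11.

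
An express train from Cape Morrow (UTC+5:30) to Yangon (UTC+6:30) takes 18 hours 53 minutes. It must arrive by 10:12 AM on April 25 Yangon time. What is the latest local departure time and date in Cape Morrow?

2:19 PM on Apr 24

Target arrival in UTC: 10:12 AM − 6:30 = 3:42 AM on Apr 25.
Subtract 18 hours and 53 minutes → departure 8:49 AM UTC on Apr 24.
Cape Morrow is UTC+5:30: 8:49 AM + 5:30 = 2:19 PM on Apr 24.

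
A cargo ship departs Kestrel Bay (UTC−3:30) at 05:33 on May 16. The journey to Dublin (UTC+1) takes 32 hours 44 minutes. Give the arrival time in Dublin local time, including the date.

Convert departure to UTC: 05:33 + 3:30 = 09:03 UTC on May 16.
Add 32 hours and 44 minutes travel time → 17:47 UTC (May 17).
Dublin is UTC+1:00, so local arrival = 17:47 + 1:00 = 18:47 on May 17.

18:47 on May 17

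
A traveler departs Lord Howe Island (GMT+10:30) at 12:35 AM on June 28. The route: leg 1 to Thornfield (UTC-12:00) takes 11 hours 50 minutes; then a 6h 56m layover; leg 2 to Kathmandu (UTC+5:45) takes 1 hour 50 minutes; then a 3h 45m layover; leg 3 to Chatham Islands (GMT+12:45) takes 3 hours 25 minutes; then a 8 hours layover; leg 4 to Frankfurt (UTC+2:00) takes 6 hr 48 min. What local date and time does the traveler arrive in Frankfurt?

Convert departure to UTC: 12:35 AM − 10:30 = 2:05 PM UTC on Jun 27.
Add 11 hours and 50 minutes leg 1 → 1:55 AM UTC (Jun 28).
Add 6 hours 56 minutes layover in Thornfield → 8:51 AM UTC.
Add 1 hour and 50 minutes leg 2 → 10:41 AM UTC.
Add 3 hours 45 minutes layover in Kathmandu → 2:26 PM UTC.
Add 3 hours and 25 minutes leg 3 → 5:51 PM UTC.
Add 8 hours layover in Chatham Islands → 1:51 AM UTC (Jun 29).
Add 6 hours 48 minutes leg 4 → 8:39 AM UTC.
Frankfurt is UTC+2:00, so local arrival = 8:39 AM + 2:00 = 10:39 AM on Jun 29.

10:39 AM on Jun 29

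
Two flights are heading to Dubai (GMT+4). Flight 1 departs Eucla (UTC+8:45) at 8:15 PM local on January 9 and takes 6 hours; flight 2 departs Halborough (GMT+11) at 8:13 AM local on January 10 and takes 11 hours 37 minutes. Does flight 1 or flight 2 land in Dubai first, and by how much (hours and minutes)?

Flight 1 in UTC: 8:15 PM − 8:45 = 11:30 AM on Jan 9.
+6 hours → arrive 5:30 PM UTC on Jan 9.
Flight 2 in UTC: 8:13 AM − 11:00 = 9:13 PM on Jan 9.
+11 hours 37 minutes → arrive 8:50 AM UTC on Jan 10.
Flight 1 lands earlier by 15 hours 20 minutes.

the first, by 15 hours 20 minutes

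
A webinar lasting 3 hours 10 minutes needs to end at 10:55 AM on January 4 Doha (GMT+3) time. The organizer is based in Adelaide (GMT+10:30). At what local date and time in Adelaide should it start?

Target end time in UTC: 10:55 AM − 3:00 = 7:55 AM on Jan 4.
Subtract 3 hours 10 minutes → start 4:45 AM UTC on Jan 4.
Adelaide is UTC+10:30: 4:45 AM + 10:30 = 3:15 PM on Jan 4.

3:15 PM on January 4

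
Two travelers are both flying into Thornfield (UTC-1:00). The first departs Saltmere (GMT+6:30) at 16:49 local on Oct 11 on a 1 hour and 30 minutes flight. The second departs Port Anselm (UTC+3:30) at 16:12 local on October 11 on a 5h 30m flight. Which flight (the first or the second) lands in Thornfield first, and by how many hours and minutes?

Flight 1 in UTC: 16:49 − 6:30 = 10:19 on Oct 11.
+1 hour and 30 minutes → arrive 11:49 UTC on Oct 11.
Flight 2 in UTC: 16:12 − 3:30 = 12:42 on Oct 11.
+5 hours 30 minutes → arrive 18:12 UTC on Oct 11.
Flight 1 lands earlier by 6 hours 23 minutes.

the first, by 6 hours 23 minutes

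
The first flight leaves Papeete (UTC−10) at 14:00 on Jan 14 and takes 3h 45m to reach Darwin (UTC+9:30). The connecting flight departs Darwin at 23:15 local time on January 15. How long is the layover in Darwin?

Convert departure to UTC: 14:00 + 10:00 = 00:00 UTC on Jan 15.
Add 3 hours and 45 minutes flight time → 03:45 UTC.
Darwin is UTC+9:30, so local arrival = 03:45 + 9:30 = 13:15 on Jan 15.
Layover = 23:15 − 13:15 = 10 hours.

10 hours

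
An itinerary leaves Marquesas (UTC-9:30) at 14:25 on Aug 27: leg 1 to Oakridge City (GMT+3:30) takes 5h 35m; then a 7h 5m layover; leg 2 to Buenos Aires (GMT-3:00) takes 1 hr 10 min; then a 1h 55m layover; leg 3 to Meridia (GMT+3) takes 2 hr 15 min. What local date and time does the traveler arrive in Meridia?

20:55 on August 28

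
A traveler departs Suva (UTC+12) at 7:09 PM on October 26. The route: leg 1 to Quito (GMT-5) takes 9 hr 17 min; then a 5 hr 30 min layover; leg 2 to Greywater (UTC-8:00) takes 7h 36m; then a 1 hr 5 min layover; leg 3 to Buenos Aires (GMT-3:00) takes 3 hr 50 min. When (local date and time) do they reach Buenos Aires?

7:27 AM on Oct 27

Convert departure to UTC: 7:09 PM − 12:00 = 7:09 AM UTC on Oct 26.
Add 9 hours 17 minutes leg 1 → 4:26 PM UTC.
Add 5 hours 30 minutes layover in Quito → 9:56 PM UTC.
Add 7 hours and 36 minutes leg 2 → 5:32 AM UTC (Oct 27).
Add 1 hour 5 minutes layover in Greywater → 6:37 AM UTC.
Add 3 hours 50 minutes leg 3 → 10:27 AM UTC.
Buenos Aires is UTC−3:00, so local arrival = 10:27 AM − 3:00 = 7:27 AM on Oct 27.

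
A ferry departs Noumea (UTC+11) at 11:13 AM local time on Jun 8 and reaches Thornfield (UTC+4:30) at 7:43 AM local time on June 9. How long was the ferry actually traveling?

27 hours

Departure in UTC: 11:13 AM − 11:00 = 12:13 AM on Jun 8.
Arrival in UTC: 7:43 AM − 4:30 = 3:13 AM on Jun 9.
Elapsed = 3:13 AM − 12:13 AM (+1 day) = 27 hours.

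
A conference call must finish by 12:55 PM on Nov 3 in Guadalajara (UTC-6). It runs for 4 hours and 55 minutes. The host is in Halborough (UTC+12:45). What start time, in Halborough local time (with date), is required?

2:45 AM on November 4

Target end time in UTC: 12:55 PM + 6:00 = 6:55 PM on Nov 3.
Subtract 4 hours and 55 minutes → start 2:00 PM UTC on Nov 3.
Halborough is UTC+12:45: 2:00 PM + 12:45 = 2:45 AM on Nov 4.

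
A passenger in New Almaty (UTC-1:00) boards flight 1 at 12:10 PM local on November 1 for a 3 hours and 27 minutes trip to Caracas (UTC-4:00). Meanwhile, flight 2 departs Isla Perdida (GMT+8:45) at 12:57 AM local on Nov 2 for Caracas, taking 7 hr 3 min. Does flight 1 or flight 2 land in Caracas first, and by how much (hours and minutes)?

Flight 1 in UTC: 12:10 PM + 1:00 = 1:10 PM on Nov 1.
+3 hours 27 minutes → arrive 4:37 PM UTC on Nov 1.
Flight 2 in UTC: 12:57 AM − 8:45 = 4:12 PM on Nov 1.
+7 hours 3 minutes → arrive 11:15 PM UTC on Nov 1.
Flight 1 lands earlier by 6 hours 38 minutes.

the first, by 6 hours 38 minutes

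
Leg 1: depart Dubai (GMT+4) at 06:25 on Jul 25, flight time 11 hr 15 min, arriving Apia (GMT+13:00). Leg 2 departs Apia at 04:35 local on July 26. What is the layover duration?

1 hour 55 minutes

Convert departure to UTC: 06:25 − 4:00 = 02:25 UTC on Jul 25.
Add 11 hours 15 minutes flight time → 13:40 UTC.
Apia is UTC+13:00, so local arrival = 13:40 + 13:00 = 02:40 on Jul 26.
Layover = 04:35 − 02:40 = 1 hour 55 minutes.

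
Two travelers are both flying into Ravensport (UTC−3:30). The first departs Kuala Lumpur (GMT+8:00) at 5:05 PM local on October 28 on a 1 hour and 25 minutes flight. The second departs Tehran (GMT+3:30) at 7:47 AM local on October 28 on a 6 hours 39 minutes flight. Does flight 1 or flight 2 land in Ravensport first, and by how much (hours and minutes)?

Flight 1 in UTC: 5:05 PM − 8:00 = 9:05 AM on Oct 28.
+1 hour 25 minutes → arrive 10:30 AM UTC on Oct 28.
Flight 2 in UTC: 7:47 AM − 3:30 = 4:17 AM on Oct 28.
+6 hours 39 minutes → arrive 10:56 AM UTC on Oct 28.
Flight 1 lands earlier by 26 minutes.

the first, by 26 minutes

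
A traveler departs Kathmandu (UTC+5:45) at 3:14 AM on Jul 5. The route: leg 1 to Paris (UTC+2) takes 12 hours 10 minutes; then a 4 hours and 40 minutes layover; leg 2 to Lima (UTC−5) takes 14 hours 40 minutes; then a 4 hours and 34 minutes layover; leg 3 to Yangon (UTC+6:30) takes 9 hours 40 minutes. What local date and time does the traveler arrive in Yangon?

1:43 AM on July 7

Convert departure to UTC: 3:14 AM − 5:45 = 9:29 PM UTC on Jul 4.
Add 12 hours 10 minutes leg 1 → 9:39 AM UTC (Jul 5).
Add 4 hours and 40 minutes layover in Paris → 2:19 PM UTC.
Add 14 hours 40 minutes leg 2 → 4:59 AM UTC (Jul 6).
Add 4 hours 34 minutes layover in Lima → 9:33 AM UTC.
Add 9 hours 40 minutes leg 3 → 7:13 PM UTC.
Yangon is UTC+6:30, so local arrival = 7:13 PM + 6:30 = 1:43 AM on Jul 7.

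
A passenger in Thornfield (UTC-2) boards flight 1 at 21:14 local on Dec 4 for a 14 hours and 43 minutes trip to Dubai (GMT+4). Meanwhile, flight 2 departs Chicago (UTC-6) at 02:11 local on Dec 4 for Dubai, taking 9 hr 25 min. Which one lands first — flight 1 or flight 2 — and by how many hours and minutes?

Flight 1 in UTC: 21:14 + 2:00 = 23:14 on Dec 4.
+14 hours 43 minutes → arrive 13:57 UTC on Dec 5.
Flight 2 in UTC: 02:11 + 6:00 = 08:11 on Dec 4.
+9 hours 25 minutes → arrive 17:36 UTC on Dec 4.
Flight 2 lands earlier by 20 hours 21 minutes.

the second, by 20 hours 21 minutes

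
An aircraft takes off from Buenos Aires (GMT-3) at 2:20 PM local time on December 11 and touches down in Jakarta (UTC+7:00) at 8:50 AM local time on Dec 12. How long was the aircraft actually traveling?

Departure in UTC: 2:20 PM + 3:00 = 5:20 PM on Dec 11.
Arrival in UTC: 8:50 AM − 7:00 = 1:50 AM on Dec 12.
Elapsed = 1:50 AM − 5:20 PM (+1 day) = 8 hours 30 minutes.

8 hours 30 minutes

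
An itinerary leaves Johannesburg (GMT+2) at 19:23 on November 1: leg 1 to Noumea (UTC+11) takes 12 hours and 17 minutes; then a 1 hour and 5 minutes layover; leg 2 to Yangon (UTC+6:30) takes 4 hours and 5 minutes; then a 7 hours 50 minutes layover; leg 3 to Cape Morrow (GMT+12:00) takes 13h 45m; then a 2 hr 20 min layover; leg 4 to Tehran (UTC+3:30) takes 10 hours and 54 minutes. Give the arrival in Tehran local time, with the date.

Convert departure to UTC: 19:23 − 2:00 = 17:23 UTC on Nov 1.
Add 12 hours 17 minutes leg 1 → 05:40 UTC (Nov 2).
Add 1 hour 5 minutes layover in Noumea → 06:45 UTC.
Add 4 hours 5 minutes leg 2 → 10:50 UTC.
Add 7 hours 50 minutes layover in Yangon → 18:40 UTC.
Add 13 hours and 45 minutes leg 3 → 08:25 UTC (Nov 3).
Add 2 hours and 20 minutes layover in Cape Morrow → 10:45 UTC.
Add 10 hours 54 minutes leg 4 → 21:39 UTC.
Tehran is UTC+3:30, so local arrival = 21:39 + 3:30 = 01:09 on Nov 4.

01:09 on Nov 4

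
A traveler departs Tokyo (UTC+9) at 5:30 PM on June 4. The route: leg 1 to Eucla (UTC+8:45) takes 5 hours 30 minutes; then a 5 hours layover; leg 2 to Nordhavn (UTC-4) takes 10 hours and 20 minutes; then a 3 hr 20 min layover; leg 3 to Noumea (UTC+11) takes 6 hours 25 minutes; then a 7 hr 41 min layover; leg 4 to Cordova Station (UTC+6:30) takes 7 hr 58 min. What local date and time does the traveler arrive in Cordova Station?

1:14 PM on Jun 6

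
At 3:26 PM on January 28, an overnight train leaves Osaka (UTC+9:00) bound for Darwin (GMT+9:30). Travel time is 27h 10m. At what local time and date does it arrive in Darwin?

7:06 PM on January 29

Convert departure to UTC: 3:26 PM − 9:00 = 6:26 AM UTC on Jan 28.
Add 27 hours 10 minutes travel time → 9:36 AM UTC (Jan 29).
Darwin is UTC+9:30, so local arrival = 9:36 AM + 9:30 = 7:06 PM on Jan 29.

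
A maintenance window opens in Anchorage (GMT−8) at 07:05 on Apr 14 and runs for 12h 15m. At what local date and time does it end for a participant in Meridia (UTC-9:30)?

17:50 on Apr 14

Convert start to UTC: 07:05 + 8:00 = 15:05 UTC on Apr 14.
Add 12 hours and 15 minutes duration → 03:20 UTC (Apr 15).
Meridia is UTC−9:30, so local end time = 03:20 − 9:30 = 17:50 on Apr 14.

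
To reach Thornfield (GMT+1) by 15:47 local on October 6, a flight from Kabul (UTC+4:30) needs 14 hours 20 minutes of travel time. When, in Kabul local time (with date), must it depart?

04:57 on October 6

Target arrival in UTC: 15:47 − 1:00 = 14:47 on Oct 6.
Subtract 14 hours 20 minutes → departure 00:27 UTC on Oct 6.
Kabul is UTC+4:30: 00:27 + 4:30 = 04:57 on Oct 6.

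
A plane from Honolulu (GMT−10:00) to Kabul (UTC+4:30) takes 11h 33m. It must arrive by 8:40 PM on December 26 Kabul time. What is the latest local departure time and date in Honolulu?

6:37 PM on December 25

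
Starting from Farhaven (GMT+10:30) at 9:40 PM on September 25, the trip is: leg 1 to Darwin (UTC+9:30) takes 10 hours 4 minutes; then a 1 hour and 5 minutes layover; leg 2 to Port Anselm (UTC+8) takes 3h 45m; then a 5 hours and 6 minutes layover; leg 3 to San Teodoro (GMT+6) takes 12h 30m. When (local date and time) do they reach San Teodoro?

Convert departure to UTC: 9:40 PM − 10:30 = 11:10 AM UTC on Sep 25.
Add 10 hours 4 minutes leg 1 → 9:14 PM UTC.
Add 1 hour and 5 minutes layover in Darwin → 10:19 PM UTC.
Add 3 hours 45 minutes leg 2 → 2:04 AM UTC (Sep 26).
Add 5 hours and 6 minutes layover in Port Anselm → 7:10 AM UTC.
Add 12 hours and 30 minutes leg 3 → 7:40 PM UTC.
San Teodoro is UTC+6:00, so local arrival = 7:40 PM + 6:00 = 1:40 AM on Sep 27.

1:40 AM on September 27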